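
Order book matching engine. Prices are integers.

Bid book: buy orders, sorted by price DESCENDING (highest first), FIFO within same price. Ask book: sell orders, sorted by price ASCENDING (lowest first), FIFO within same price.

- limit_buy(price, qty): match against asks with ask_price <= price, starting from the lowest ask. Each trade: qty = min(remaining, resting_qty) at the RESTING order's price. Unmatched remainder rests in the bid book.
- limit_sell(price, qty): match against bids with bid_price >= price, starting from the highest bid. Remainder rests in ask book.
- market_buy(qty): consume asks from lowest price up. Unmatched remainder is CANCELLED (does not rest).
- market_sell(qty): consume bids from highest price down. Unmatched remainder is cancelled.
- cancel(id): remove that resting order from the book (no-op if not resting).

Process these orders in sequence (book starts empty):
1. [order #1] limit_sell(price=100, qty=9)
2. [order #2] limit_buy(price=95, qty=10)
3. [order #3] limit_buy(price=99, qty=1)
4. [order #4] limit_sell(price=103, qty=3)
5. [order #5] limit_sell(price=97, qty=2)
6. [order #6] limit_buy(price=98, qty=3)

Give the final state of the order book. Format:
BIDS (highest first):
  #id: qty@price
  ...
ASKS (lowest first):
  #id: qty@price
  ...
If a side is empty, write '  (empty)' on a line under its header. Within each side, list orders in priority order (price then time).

Answer: BIDS (highest first):
  #6: 2@98
  #2: 10@95
ASKS (lowest first):
  #1: 9@100
  #4: 3@103

Derivation:
After op 1 [order #1] limit_sell(price=100, qty=9): fills=none; bids=[-] asks=[#1:9@100]
After op 2 [order #2] limit_buy(price=95, qty=10): fills=none; bids=[#2:10@95] asks=[#1:9@100]
After op 3 [order #3] limit_buy(price=99, qty=1): fills=none; bids=[#3:1@99 #2:10@95] asks=[#1:9@100]
After op 4 [order #4] limit_sell(price=103, qty=3): fills=none; bids=[#3:1@99 #2:10@95] asks=[#1:9@100 #4:3@103]
After op 5 [order #5] limit_sell(price=97, qty=2): fills=#3x#5:1@99; bids=[#2:10@95] asks=[#5:1@97 #1:9@100 #4:3@103]
After op 6 [order #6] limit_buy(price=98, qty=3): fills=#6x#5:1@97; bids=[#6:2@98 #2:10@95] asks=[#1:9@100 #4:3@103]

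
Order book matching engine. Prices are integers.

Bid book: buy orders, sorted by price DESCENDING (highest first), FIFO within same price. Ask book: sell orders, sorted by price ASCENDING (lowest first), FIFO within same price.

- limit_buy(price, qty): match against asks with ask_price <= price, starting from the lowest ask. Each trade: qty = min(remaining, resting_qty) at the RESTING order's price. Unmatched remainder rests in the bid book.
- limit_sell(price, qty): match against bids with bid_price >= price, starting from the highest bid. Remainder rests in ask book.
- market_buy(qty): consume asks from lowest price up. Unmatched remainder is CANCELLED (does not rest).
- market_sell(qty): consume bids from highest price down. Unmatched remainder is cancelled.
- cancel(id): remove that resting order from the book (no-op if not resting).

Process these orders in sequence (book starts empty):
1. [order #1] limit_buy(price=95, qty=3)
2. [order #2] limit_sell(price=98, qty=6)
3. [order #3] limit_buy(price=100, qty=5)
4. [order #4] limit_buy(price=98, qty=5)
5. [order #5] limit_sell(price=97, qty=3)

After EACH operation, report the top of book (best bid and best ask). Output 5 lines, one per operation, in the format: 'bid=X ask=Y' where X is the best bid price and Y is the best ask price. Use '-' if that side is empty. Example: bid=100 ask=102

Answer: bid=95 ask=-
bid=95 ask=98
bid=95 ask=98
bid=98 ask=-
bid=98 ask=-

Derivation:
After op 1 [order #1] limit_buy(price=95, qty=3): fills=none; bids=[#1:3@95] asks=[-]
After op 2 [order #2] limit_sell(price=98, qty=6): fills=none; bids=[#1:3@95] asks=[#2:6@98]
After op 3 [order #3] limit_buy(price=100, qty=5): fills=#3x#2:5@98; bids=[#1:3@95] asks=[#2:1@98]
After op 4 [order #4] limit_buy(price=98, qty=5): fills=#4x#2:1@98; bids=[#4:4@98 #1:3@95] asks=[-]
After op 5 [order #5] limit_sell(price=97, qty=3): fills=#4x#5:3@98; bids=[#4:1@98 #1:3@95] asks=[-]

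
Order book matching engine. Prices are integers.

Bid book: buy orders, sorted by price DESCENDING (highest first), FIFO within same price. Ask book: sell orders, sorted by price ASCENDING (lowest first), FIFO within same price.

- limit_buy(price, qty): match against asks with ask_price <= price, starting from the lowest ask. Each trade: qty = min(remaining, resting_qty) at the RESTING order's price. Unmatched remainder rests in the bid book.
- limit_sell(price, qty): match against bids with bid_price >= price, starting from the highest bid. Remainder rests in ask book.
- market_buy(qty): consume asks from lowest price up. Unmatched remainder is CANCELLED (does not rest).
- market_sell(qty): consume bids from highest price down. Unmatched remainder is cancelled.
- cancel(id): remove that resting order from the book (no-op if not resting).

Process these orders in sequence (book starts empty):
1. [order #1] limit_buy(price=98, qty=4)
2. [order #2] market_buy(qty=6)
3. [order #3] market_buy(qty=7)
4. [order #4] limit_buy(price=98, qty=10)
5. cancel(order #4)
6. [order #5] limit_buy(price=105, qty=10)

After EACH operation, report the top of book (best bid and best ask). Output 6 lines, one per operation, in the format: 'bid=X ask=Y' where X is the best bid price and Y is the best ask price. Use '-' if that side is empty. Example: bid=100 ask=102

After op 1 [order #1] limit_buy(price=98, qty=4): fills=none; bids=[#1:4@98] asks=[-]
After op 2 [order #2] market_buy(qty=6): fills=none; bids=[#1:4@98] asks=[-]
After op 3 [order #3] market_buy(qty=7): fills=none; bids=[#1:4@98] asks=[-]
After op 4 [order #4] limit_buy(price=98, qty=10): fills=none; bids=[#1:4@98 #4:10@98] asks=[-]
After op 5 cancel(order #4): fills=none; bids=[#1:4@98] asks=[-]
After op 6 [order #5] limit_buy(price=105, qty=10): fills=none; bids=[#5:10@105 #1:4@98] asks=[-]

Answer: bid=98 ask=-
bid=98 ask=-
bid=98 ask=-
bid=98 ask=-
bid=98 ask=-
bid=105 ask=-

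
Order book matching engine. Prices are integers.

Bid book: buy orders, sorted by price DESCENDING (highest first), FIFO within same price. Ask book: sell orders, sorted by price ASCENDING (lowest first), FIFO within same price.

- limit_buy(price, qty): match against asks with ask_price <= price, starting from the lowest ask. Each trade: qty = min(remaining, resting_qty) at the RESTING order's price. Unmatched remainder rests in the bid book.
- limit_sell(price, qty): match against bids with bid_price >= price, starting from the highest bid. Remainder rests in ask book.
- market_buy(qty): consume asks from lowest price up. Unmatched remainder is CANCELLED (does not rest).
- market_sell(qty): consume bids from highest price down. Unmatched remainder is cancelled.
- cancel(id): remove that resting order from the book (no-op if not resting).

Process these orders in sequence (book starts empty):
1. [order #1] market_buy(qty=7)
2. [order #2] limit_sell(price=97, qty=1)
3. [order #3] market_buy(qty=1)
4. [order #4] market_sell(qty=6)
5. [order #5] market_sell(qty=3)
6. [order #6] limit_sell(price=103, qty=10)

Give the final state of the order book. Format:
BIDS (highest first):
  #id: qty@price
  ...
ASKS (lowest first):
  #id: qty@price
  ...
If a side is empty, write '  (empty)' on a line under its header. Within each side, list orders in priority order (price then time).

After op 1 [order #1] market_buy(qty=7): fills=none; bids=[-] asks=[-]
After op 2 [order #2] limit_sell(price=97, qty=1): fills=none; bids=[-] asks=[#2:1@97]
After op 3 [order #3] market_buy(qty=1): fills=#3x#2:1@97; bids=[-] asks=[-]
After op 4 [order #4] market_sell(qty=6): fills=none; bids=[-] asks=[-]
After op 5 [order #5] market_sell(qty=3): fills=none; bids=[-] asks=[-]
After op 6 [order #6] limit_sell(price=103, qty=10): fills=none; bids=[-] asks=[#6:10@103]

Answer: BIDS (highest first):
  (empty)
ASKS (lowest first):
  #6: 10@103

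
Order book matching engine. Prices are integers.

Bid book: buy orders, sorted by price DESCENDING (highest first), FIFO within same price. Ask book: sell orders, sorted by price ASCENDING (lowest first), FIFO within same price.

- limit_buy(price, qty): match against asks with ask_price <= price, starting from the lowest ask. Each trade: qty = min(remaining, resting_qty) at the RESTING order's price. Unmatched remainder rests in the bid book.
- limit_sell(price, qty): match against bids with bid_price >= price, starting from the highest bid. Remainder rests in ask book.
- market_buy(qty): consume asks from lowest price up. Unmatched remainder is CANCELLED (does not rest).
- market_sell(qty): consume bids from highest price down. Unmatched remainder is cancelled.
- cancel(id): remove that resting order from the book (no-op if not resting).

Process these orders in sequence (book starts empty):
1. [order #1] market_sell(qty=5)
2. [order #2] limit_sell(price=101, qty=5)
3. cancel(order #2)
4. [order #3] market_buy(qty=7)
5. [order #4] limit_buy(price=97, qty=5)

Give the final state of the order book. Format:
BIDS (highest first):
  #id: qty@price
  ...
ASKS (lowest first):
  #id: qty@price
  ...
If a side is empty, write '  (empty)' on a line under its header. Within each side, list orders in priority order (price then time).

After op 1 [order #1] market_sell(qty=5): fills=none; bids=[-] asks=[-]
After op 2 [order #2] limit_sell(price=101, qty=5): fills=none; bids=[-] asks=[#2:5@101]
After op 3 cancel(order #2): fills=none; bids=[-] asks=[-]
After op 4 [order #3] market_buy(qty=7): fills=none; bids=[-] asks=[-]
After op 5 [order #4] limit_buy(price=97, qty=5): fills=none; bids=[#4:5@97] asks=[-]

Answer: BIDS (highest first):
  #4: 5@97
ASKS (lowest first):
  (empty)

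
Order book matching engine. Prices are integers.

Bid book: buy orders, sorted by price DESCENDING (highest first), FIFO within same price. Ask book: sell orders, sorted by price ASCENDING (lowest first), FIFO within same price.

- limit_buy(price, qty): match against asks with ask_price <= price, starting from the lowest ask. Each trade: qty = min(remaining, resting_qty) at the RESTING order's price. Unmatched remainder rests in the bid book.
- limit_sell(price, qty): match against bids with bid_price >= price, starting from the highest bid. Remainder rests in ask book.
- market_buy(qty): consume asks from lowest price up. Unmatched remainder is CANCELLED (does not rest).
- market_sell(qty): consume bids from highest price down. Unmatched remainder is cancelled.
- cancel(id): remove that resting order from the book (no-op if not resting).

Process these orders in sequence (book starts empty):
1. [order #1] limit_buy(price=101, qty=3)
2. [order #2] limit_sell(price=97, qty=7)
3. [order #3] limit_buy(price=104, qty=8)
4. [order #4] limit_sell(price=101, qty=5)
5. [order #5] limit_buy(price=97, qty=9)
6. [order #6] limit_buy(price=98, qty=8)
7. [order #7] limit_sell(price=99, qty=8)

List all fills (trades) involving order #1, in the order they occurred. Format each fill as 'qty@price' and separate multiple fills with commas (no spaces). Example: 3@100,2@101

After op 1 [order #1] limit_buy(price=101, qty=3): fills=none; bids=[#1:3@101] asks=[-]
After op 2 [order #2] limit_sell(price=97, qty=7): fills=#1x#2:3@101; bids=[-] asks=[#2:4@97]
After op 3 [order #3] limit_buy(price=104, qty=8): fills=#3x#2:4@97; bids=[#3:4@104] asks=[-]
After op 4 [order #4] limit_sell(price=101, qty=5): fills=#3x#4:4@104; bids=[-] asks=[#4:1@101]
After op 5 [order #5] limit_buy(price=97, qty=9): fills=none; bids=[#5:9@97] asks=[#4:1@101]
After op 6 [order #6] limit_buy(price=98, qty=8): fills=none; bids=[#6:8@98 #5:9@97] asks=[#4:1@101]
After op 7 [order #7] limit_sell(price=99, qty=8): fills=none; bids=[#6:8@98 #5:9@97] asks=[#7:8@99 #4:1@101]

Answer: 3@101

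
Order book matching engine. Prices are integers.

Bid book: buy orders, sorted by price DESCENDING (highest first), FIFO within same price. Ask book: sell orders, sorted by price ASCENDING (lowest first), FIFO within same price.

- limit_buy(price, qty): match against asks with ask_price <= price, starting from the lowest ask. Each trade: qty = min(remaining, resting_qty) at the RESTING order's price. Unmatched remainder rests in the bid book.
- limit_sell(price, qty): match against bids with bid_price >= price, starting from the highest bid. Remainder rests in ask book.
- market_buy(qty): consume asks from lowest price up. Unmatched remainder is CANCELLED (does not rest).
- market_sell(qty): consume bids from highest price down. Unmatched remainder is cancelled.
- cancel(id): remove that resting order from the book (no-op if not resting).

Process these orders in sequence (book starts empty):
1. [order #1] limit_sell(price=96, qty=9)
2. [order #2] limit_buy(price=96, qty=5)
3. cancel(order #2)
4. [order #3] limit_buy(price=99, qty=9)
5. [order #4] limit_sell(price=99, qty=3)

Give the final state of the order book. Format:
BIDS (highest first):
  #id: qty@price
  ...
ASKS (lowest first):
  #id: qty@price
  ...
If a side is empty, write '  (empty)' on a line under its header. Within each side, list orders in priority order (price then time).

After op 1 [order #1] limit_sell(price=96, qty=9): fills=none; bids=[-] asks=[#1:9@96]
After op 2 [order #2] limit_buy(price=96, qty=5): fills=#2x#1:5@96; bids=[-] asks=[#1:4@96]
After op 3 cancel(order #2): fills=none; bids=[-] asks=[#1:4@96]
After op 4 [order #3] limit_buy(price=99, qty=9): fills=#3x#1:4@96; bids=[#3:5@99] asks=[-]
After op 5 [order #4] limit_sell(price=99, qty=3): fills=#3x#4:3@99; bids=[#3:2@99] asks=[-]

Answer: BIDS (highest first):
  #3: 2@99
ASKS (lowest first):
  (empty)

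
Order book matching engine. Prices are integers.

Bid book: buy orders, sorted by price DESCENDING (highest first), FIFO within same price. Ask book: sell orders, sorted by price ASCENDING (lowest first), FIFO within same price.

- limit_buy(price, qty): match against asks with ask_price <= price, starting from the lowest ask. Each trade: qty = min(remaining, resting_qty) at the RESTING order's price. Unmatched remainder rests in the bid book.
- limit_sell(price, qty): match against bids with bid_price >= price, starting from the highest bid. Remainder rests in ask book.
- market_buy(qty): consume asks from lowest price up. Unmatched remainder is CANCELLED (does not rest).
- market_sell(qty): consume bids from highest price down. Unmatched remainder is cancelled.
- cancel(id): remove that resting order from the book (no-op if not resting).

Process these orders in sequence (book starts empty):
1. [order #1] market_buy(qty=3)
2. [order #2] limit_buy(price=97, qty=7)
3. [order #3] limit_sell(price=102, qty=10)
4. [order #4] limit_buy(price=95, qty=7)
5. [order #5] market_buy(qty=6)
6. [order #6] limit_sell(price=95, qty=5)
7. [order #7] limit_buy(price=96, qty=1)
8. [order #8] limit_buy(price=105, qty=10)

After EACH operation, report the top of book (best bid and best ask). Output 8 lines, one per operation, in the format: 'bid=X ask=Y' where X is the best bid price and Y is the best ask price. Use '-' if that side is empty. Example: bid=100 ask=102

After op 1 [order #1] market_buy(qty=3): fills=none; bids=[-] asks=[-]
After op 2 [order #2] limit_buy(price=97, qty=7): fills=none; bids=[#2:7@97] asks=[-]
After op 3 [order #3] limit_sell(price=102, qty=10): fills=none; bids=[#2:7@97] asks=[#3:10@102]
After op 4 [order #4] limit_buy(price=95, qty=7): fills=none; bids=[#2:7@97 #4:7@95] asks=[#3:10@102]
After op 5 [order #5] market_buy(qty=6): fills=#5x#3:6@102; bids=[#2:7@97 #4:7@95] asks=[#3:4@102]
After op 6 [order #6] limit_sell(price=95, qty=5): fills=#2x#6:5@97; bids=[#2:2@97 #4:7@95] asks=[#3:4@102]
After op 7 [order #7] limit_buy(price=96, qty=1): fills=none; bids=[#2:2@97 #7:1@96 #4:7@95] asks=[#3:4@102]
After op 8 [order #8] limit_buy(price=105, qty=10): fills=#8x#3:4@102; bids=[#8:6@105 #2:2@97 #7:1@96 #4:7@95] asks=[-]

Answer: bid=- ask=-
bid=97 ask=-
bid=97 ask=102
bid=97 ask=102
bid=97 ask=102
bid=97 ask=102
bid=97 ask=102
bid=105 ask=-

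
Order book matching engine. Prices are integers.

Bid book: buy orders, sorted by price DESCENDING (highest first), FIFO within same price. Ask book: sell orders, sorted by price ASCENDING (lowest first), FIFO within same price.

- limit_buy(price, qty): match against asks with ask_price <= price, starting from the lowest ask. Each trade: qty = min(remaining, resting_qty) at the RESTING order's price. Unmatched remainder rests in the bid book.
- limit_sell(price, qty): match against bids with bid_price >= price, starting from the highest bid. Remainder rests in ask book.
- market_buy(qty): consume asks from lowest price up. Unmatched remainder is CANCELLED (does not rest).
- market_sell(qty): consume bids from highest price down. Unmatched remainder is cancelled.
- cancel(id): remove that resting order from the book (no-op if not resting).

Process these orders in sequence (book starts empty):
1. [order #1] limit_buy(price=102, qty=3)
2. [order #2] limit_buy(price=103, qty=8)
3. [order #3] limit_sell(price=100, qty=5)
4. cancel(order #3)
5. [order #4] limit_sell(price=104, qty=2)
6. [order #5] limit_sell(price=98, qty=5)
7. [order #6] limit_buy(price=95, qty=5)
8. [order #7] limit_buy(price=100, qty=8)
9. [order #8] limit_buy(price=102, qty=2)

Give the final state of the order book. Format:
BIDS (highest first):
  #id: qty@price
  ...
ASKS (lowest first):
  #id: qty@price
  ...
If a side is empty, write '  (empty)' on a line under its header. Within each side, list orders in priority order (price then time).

After op 1 [order #1] limit_buy(price=102, qty=3): fills=none; bids=[#1:3@102] asks=[-]
After op 2 [order #2] limit_buy(price=103, qty=8): fills=none; bids=[#2:8@103 #1:3@102] asks=[-]
After op 3 [order #3] limit_sell(price=100, qty=5): fills=#2x#3:5@103; bids=[#2:3@103 #1:3@102] asks=[-]
After op 4 cancel(order #3): fills=none; bids=[#2:3@103 #1:3@102] asks=[-]
After op 5 [order #4] limit_sell(price=104, qty=2): fills=none; bids=[#2:3@103 #1:3@102] asks=[#4:2@104]
After op 6 [order #5] limit_sell(price=98, qty=5): fills=#2x#5:3@103 #1x#5:2@102; bids=[#1:1@102] asks=[#4:2@104]
After op 7 [order #6] limit_buy(price=95, qty=5): fills=none; bids=[#1:1@102 #6:5@95] asks=[#4:2@104]
After op 8 [order #7] limit_buy(price=100, qty=8): fills=none; bids=[#1:1@102 #7:8@100 #6:5@95] asks=[#4:2@104]
After op 9 [order #8] limit_buy(price=102, qty=2): fills=none; bids=[#1:1@102 #8:2@102 #7:8@100 #6:5@95] asks=[#4:2@104]

Answer: BIDS (highest first):
  #1: 1@102
  #8: 2@102
  #7: 8@100
  #6: 5@95
ASKS (lowest first):
  #4: 2@104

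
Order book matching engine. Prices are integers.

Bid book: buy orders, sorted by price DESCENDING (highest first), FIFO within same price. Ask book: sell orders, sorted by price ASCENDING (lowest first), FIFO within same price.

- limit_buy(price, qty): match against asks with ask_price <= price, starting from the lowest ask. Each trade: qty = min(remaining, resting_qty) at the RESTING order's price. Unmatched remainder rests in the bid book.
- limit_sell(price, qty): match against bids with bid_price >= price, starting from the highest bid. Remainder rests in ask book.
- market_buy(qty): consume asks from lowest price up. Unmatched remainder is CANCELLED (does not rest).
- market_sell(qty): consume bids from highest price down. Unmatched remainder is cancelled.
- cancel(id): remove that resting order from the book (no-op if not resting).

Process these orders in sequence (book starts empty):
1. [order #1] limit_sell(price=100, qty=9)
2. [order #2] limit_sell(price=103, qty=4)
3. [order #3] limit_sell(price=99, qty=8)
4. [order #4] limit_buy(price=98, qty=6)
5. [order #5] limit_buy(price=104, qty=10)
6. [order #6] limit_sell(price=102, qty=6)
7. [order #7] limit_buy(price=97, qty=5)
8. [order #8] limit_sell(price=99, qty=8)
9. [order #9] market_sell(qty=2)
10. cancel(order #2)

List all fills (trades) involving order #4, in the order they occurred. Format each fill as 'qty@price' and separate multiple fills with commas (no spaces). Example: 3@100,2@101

After op 1 [order #1] limit_sell(price=100, qty=9): fills=none; bids=[-] asks=[#1:9@100]
After op 2 [order #2] limit_sell(price=103, qty=4): fills=none; bids=[-] asks=[#1:9@100 #2:4@103]
After op 3 [order #3] limit_sell(price=99, qty=8): fills=none; bids=[-] asks=[#3:8@99 #1:9@100 #2:4@103]
After op 4 [order #4] limit_buy(price=98, qty=6): fills=none; bids=[#4:6@98] asks=[#3:8@99 #1:9@100 #2:4@103]
After op 5 [order #5] limit_buy(price=104, qty=10): fills=#5x#3:8@99 #5x#1:2@100; bids=[#4:6@98] asks=[#1:7@100 #2:4@103]
After op 6 [order #6] limit_sell(price=102, qty=6): fills=none; bids=[#4:6@98] asks=[#1:7@100 #6:6@102 #2:4@103]
After op 7 [order #7] limit_buy(price=97, qty=5): fills=none; bids=[#4:6@98 #7:5@97] asks=[#1:7@100 #6:6@102 #2:4@103]
After op 8 [order #8] limit_sell(price=99, qty=8): fills=none; bids=[#4:6@98 #7:5@97] asks=[#8:8@99 #1:7@100 #6:6@102 #2:4@103]
After op 9 [order #9] market_sell(qty=2): fills=#4x#9:2@98; bids=[#4:4@98 #7:5@97] asks=[#8:8@99 #1:7@100 #6:6@102 #2:4@103]
After op 10 cancel(order #2): fills=none; bids=[#4:4@98 #7:5@97] asks=[#8:8@99 #1:7@100 #6:6@102]

Answer: 2@98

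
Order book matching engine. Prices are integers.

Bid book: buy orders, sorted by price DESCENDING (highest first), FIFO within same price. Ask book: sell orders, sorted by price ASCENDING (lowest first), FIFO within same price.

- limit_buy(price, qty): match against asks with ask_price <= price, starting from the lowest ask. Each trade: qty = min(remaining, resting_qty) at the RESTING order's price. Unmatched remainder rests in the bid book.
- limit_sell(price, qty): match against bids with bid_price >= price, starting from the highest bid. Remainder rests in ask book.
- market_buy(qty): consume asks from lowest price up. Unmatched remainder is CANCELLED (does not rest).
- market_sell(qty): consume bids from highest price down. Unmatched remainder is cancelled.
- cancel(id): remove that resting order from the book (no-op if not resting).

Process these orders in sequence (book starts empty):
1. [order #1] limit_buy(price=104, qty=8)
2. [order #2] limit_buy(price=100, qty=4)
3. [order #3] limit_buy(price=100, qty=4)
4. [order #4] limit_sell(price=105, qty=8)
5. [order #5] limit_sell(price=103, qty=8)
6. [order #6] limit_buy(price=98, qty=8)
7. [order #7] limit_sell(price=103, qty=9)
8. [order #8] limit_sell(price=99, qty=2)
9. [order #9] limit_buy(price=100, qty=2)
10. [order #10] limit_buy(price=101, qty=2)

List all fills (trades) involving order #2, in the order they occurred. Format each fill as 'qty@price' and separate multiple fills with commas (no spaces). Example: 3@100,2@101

After op 1 [order #1] limit_buy(price=104, qty=8): fills=none; bids=[#1:8@104] asks=[-]
After op 2 [order #2] limit_buy(price=100, qty=4): fills=none; bids=[#1:8@104 #2:4@100] asks=[-]
After op 3 [order #3] limit_buy(price=100, qty=4): fills=none; bids=[#1:8@104 #2:4@100 #3:4@100] asks=[-]
After op 4 [order #4] limit_sell(price=105, qty=8): fills=none; bids=[#1:8@104 #2:4@100 #3:4@100] asks=[#4:8@105]
After op 5 [order #5] limit_sell(price=103, qty=8): fills=#1x#5:8@104; bids=[#2:4@100 #3:4@100] asks=[#4:8@105]
After op 6 [order #6] limit_buy(price=98, qty=8): fills=none; bids=[#2:4@100 #3:4@100 #6:8@98] asks=[#4:8@105]
After op 7 [order #7] limit_sell(price=103, qty=9): fills=none; bids=[#2:4@100 #3:4@100 #6:8@98] asks=[#7:9@103 #4:8@105]
After op 8 [order #8] limit_sell(price=99, qty=2): fills=#2x#8:2@100; bids=[#2:2@100 #3:4@100 #6:8@98] asks=[#7:9@103 #4:8@105]
After op 9 [order #9] limit_buy(price=100, qty=2): fills=none; bids=[#2:2@100 #3:4@100 #9:2@100 #6:8@98] asks=[#7:9@103 #4:8@105]
After op 10 [order #10] limit_buy(price=101, qty=2): fills=none; bids=[#10:2@101 #2:2@100 #3:4@100 #9:2@100 #6:8@98] asks=[#7:9@103 #4:8@105]

Answer: 2@100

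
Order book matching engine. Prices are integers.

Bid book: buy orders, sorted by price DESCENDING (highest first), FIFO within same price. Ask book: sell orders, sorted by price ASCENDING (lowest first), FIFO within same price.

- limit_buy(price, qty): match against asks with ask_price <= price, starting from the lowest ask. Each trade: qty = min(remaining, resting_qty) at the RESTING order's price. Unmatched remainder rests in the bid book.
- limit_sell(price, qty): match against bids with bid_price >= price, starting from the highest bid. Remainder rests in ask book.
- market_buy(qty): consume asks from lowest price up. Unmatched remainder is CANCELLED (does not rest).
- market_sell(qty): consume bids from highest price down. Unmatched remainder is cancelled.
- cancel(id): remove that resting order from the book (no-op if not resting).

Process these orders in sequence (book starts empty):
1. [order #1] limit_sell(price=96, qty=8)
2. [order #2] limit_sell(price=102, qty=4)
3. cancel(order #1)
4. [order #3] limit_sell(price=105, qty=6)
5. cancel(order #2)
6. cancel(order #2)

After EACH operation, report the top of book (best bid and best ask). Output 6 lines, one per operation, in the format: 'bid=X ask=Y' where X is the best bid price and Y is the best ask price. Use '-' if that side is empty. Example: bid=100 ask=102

After op 1 [order #1] limit_sell(price=96, qty=8): fills=none; bids=[-] asks=[#1:8@96]
After op 2 [order #2] limit_sell(price=102, qty=4): fills=none; bids=[-] asks=[#1:8@96 #2:4@102]
After op 3 cancel(order #1): fills=none; bids=[-] asks=[#2:4@102]
After op 4 [order #3] limit_sell(price=105, qty=6): fills=none; bids=[-] asks=[#2:4@102 #3:6@105]
After op 5 cancel(order #2): fills=none; bids=[-] asks=[#3:6@105]
After op 6 cancel(order #2): fills=none; bids=[-] asks=[#3:6@105]

Answer: bid=- ask=96
bid=- ask=96
bid=- ask=102
bid=- ask=102
bid=- ask=105
bid=- ask=105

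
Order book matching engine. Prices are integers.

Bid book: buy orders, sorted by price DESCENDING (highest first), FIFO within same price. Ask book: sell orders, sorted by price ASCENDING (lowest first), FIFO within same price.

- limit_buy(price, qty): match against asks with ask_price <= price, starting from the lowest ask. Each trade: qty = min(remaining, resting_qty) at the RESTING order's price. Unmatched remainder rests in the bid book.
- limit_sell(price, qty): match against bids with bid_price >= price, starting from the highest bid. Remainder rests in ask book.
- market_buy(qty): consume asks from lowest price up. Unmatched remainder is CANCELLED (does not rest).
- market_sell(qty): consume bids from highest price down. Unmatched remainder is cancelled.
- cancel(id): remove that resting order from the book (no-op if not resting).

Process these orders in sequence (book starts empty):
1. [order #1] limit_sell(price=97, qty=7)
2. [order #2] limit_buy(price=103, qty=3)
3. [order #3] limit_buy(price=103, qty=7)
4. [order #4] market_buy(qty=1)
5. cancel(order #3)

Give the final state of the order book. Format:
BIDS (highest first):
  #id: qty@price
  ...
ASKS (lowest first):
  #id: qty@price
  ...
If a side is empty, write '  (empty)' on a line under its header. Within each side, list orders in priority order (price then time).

After op 1 [order #1] limit_sell(price=97, qty=7): fills=none; bids=[-] asks=[#1:7@97]
After op 2 [order #2] limit_buy(price=103, qty=3): fills=#2x#1:3@97; bids=[-] asks=[#1:4@97]
After op 3 [order #3] limit_buy(price=103, qty=7): fills=#3x#1:4@97; bids=[#3:3@103] asks=[-]
After op 4 [order #4] market_buy(qty=1): fills=none; bids=[#3:3@103] asks=[-]
After op 5 cancel(order #3): fills=none; bids=[-] asks=[-]

Answer: BIDS (highest first):
  (empty)
ASKS (lowest first):
  (empty)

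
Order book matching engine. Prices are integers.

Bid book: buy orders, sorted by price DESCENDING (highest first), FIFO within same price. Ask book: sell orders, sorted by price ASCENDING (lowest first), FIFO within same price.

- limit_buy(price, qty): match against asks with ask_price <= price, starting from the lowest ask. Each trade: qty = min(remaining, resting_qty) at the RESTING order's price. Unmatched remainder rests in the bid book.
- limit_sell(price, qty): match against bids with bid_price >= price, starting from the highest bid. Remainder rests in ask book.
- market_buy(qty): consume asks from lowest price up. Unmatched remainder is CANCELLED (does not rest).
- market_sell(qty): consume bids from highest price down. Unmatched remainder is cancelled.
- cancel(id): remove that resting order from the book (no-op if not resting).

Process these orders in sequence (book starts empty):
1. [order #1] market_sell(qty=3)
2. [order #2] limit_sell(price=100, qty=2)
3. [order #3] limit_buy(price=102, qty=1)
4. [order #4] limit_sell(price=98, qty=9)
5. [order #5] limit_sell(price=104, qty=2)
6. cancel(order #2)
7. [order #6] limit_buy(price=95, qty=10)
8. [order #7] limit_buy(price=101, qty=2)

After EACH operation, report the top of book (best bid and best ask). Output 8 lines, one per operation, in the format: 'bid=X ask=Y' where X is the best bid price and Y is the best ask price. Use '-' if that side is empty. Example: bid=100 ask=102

After op 1 [order #1] market_sell(qty=3): fills=none; bids=[-] asks=[-]
After op 2 [order #2] limit_sell(price=100, qty=2): fills=none; bids=[-] asks=[#2:2@100]
After op 3 [order #3] limit_buy(price=102, qty=1): fills=#3x#2:1@100; bids=[-] asks=[#2:1@100]
After op 4 [order #4] limit_sell(price=98, qty=9): fills=none; bids=[-] asks=[#4:9@98 #2:1@100]
After op 5 [order #5] limit_sell(price=104, qty=2): fills=none; bids=[-] asks=[#4:9@98 #2:1@100 #5:2@104]
After op 6 cancel(order #2): fills=none; bids=[-] asks=[#4:9@98 #5:2@104]
After op 7 [order #6] limit_buy(price=95, qty=10): fills=none; bids=[#6:10@95] asks=[#4:9@98 #5:2@104]
After op 8 [order #7] limit_buy(price=101, qty=2): fills=#7x#4:2@98; bids=[#6:10@95] asks=[#4:7@98 #5:2@104]

Answer: bid=- ask=-
bid=- ask=100
bid=- ask=100
bid=- ask=98
bid=- ask=98
bid=- ask=98
bid=95 ask=98
bid=95 ask=98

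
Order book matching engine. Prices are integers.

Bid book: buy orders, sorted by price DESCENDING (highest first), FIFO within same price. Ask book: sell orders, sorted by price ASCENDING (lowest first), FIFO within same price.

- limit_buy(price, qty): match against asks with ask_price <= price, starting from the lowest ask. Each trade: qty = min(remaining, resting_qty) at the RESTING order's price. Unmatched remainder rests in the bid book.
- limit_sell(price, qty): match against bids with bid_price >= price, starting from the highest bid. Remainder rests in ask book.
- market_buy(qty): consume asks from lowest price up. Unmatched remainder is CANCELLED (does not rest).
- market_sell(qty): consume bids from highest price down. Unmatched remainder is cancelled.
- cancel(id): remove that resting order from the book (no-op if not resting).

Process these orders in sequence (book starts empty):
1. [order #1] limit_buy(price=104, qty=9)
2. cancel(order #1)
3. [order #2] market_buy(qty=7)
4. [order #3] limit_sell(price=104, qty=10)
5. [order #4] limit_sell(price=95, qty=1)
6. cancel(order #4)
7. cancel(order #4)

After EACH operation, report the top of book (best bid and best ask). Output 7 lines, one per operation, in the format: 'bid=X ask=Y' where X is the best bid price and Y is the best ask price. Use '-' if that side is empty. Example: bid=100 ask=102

Answer: bid=104 ask=-
bid=- ask=-
bid=- ask=-
bid=- ask=104
bid=- ask=95
bid=- ask=104
bid=- ask=104

Derivation:
After op 1 [order #1] limit_buy(price=104, qty=9): fills=none; bids=[#1:9@104] asks=[-]
After op 2 cancel(order #1): fills=none; bids=[-] asks=[-]
After op 3 [order #2] market_buy(qty=7): fills=none; bids=[-] asks=[-]
After op 4 [order #3] limit_sell(price=104, qty=10): fills=none; bids=[-] asks=[#3:10@104]
After op 5 [order #4] limit_sell(price=95, qty=1): fills=none; bids=[-] asks=[#4:1@95 #3:10@104]
After op 6 cancel(order #4): fills=none; bids=[-] asks=[#3:10@104]
After op 7 cancel(order #4): fills=none; bids=[-] asks=[#3:10@104]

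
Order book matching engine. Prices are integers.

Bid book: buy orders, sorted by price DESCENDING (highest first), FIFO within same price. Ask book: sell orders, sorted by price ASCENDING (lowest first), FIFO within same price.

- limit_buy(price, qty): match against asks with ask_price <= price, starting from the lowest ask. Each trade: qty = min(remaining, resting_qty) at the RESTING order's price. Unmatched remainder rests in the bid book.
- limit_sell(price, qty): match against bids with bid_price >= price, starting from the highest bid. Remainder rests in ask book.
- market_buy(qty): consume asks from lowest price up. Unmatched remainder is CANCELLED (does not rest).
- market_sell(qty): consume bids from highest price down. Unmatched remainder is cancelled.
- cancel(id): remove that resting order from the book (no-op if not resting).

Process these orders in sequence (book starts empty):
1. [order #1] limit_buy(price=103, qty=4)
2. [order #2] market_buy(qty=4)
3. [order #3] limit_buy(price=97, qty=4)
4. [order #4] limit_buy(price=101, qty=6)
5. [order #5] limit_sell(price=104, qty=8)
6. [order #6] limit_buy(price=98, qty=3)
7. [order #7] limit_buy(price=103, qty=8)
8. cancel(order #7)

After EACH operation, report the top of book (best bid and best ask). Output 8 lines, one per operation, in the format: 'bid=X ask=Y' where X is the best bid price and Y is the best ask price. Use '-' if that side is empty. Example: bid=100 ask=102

After op 1 [order #1] limit_buy(price=103, qty=4): fills=none; bids=[#1:4@103] asks=[-]
After op 2 [order #2] market_buy(qty=4): fills=none; bids=[#1:4@103] asks=[-]
After op 3 [order #3] limit_buy(price=97, qty=4): fills=none; bids=[#1:4@103 #3:4@97] asks=[-]
After op 4 [order #4] limit_buy(price=101, qty=6): fills=none; bids=[#1:4@103 #4:6@101 #3:4@97] asks=[-]
After op 5 [order #5] limit_sell(price=104, qty=8): fills=none; bids=[#1:4@103 #4:6@101 #3:4@97] asks=[#5:8@104]
After op 6 [order #6] limit_buy(price=98, qty=3): fills=none; bids=[#1:4@103 #4:6@101 #6:3@98 #3:4@97] asks=[#5:8@104]
After op 7 [order #7] limit_buy(price=103, qty=8): fills=none; bids=[#1:4@103 #7:8@103 #4:6@101 #6:3@98 #3:4@97] asks=[#5:8@104]
After op 8 cancel(order #7): fills=none; bids=[#1:4@103 #4:6@101 #6:3@98 #3:4@97] asks=[#5:8@104]

Answer: bid=103 ask=-
bid=103 ask=-
bid=103 ask=-
bid=103 ask=-
bid=103 ask=104
bid=103 ask=104
bid=103 ask=104
bid=103 ask=104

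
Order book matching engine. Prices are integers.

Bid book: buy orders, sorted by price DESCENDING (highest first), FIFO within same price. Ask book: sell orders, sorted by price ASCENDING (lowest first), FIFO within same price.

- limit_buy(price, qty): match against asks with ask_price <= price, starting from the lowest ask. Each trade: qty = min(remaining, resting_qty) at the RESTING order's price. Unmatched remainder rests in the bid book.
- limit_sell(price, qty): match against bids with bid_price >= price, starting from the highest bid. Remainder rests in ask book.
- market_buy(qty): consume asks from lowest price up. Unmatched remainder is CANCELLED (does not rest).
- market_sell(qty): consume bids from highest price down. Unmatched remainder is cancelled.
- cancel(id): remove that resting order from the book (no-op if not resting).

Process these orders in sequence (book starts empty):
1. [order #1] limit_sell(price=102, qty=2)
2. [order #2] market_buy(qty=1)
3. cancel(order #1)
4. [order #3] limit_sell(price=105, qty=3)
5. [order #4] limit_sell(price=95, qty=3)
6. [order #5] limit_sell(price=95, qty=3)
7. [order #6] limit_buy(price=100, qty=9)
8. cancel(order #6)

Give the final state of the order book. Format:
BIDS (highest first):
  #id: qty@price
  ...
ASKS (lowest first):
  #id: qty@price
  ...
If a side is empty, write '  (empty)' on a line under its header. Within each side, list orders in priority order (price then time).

After op 1 [order #1] limit_sell(price=102, qty=2): fills=none; bids=[-] asks=[#1:2@102]
After op 2 [order #2] market_buy(qty=1): fills=#2x#1:1@102; bids=[-] asks=[#1:1@102]
After op 3 cancel(order #1): fills=none; bids=[-] asks=[-]
After op 4 [order #3] limit_sell(price=105, qty=3): fills=none; bids=[-] asks=[#3:3@105]
After op 5 [order #4] limit_sell(price=95, qty=3): fills=none; bids=[-] asks=[#4:3@95 #3:3@105]
After op 6 [order #5] limit_sell(price=95, qty=3): fills=none; bids=[-] asks=[#4:3@95 #5:3@95 #3:3@105]
After op 7 [order #6] limit_buy(price=100, qty=9): fills=#6x#4:3@95 #6x#5:3@95; bids=[#6:3@100] asks=[#3:3@105]
After op 8 cancel(order #6): fills=none; bids=[-] asks=[#3:3@105]

Answer: BIDS (highest first):
  (empty)
ASKS (lowest first):
  #3: 3@105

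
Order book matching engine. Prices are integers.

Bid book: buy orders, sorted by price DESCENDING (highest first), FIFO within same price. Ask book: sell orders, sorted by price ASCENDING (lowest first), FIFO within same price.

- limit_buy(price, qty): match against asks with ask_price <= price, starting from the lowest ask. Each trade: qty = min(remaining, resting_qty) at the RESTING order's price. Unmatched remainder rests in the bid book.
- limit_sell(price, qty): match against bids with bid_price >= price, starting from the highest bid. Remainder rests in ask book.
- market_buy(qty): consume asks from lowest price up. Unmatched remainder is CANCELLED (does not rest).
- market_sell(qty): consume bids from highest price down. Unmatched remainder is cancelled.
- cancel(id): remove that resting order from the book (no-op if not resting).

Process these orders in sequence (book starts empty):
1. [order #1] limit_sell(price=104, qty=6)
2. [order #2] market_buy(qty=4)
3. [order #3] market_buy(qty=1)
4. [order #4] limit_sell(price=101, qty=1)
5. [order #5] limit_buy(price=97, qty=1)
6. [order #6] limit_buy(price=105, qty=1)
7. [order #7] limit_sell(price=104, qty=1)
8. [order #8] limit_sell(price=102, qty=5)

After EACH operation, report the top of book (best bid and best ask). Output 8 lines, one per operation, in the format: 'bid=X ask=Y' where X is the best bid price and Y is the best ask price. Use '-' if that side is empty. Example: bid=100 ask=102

After op 1 [order #1] limit_sell(price=104, qty=6): fills=none; bids=[-] asks=[#1:6@104]
After op 2 [order #2] market_buy(qty=4): fills=#2x#1:4@104; bids=[-] asks=[#1:2@104]
After op 3 [order #3] market_buy(qty=1): fills=#3x#1:1@104; bids=[-] asks=[#1:1@104]
After op 4 [order #4] limit_sell(price=101, qty=1): fills=none; bids=[-] asks=[#4:1@101 #1:1@104]
After op 5 [order #5] limit_buy(price=97, qty=1): fills=none; bids=[#5:1@97] asks=[#4:1@101 #1:1@104]
After op 6 [order #6] limit_buy(price=105, qty=1): fills=#6x#4:1@101; bids=[#5:1@97] asks=[#1:1@104]
After op 7 [order #7] limit_sell(price=104, qty=1): fills=none; bids=[#5:1@97] asks=[#1:1@104 #7:1@104]
After op 8 [order #8] limit_sell(price=102, qty=5): fills=none; bids=[#5:1@97] asks=[#8:5@102 #1:1@104 #7:1@104]

Answer: bid=- ask=104
bid=- ask=104
bid=- ask=104
bid=- ask=101
bid=97 ask=101
bid=97 ask=104
bid=97 ask=104
bid=97 ask=102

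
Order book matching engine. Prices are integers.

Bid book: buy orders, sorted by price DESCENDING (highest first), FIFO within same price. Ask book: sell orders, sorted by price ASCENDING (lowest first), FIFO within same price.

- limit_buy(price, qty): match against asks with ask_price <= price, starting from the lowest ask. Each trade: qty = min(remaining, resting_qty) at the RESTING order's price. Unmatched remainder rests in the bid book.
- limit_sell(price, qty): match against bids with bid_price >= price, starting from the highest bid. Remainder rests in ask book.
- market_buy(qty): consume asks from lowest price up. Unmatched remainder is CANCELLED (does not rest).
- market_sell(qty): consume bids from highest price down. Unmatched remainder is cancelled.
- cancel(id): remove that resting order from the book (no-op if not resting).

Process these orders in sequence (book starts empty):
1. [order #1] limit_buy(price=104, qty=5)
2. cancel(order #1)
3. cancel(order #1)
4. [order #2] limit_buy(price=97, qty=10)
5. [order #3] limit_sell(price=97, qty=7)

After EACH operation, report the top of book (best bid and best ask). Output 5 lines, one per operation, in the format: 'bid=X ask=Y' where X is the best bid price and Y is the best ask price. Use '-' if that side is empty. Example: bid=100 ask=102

After op 1 [order #1] limit_buy(price=104, qty=5): fills=none; bids=[#1:5@104] asks=[-]
After op 2 cancel(order #1): fills=none; bids=[-] asks=[-]
After op 3 cancel(order #1): fills=none; bids=[-] asks=[-]
After op 4 [order #2] limit_buy(price=97, qty=10): fills=none; bids=[#2:10@97] asks=[-]
After op 5 [order #3] limit_sell(price=97, qty=7): fills=#2x#3:7@97; bids=[#2:3@97] asks=[-]

Answer: bid=104 ask=-
bid=- ask=-
bid=- ask=-
bid=97 ask=-
bid=97 ask=-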